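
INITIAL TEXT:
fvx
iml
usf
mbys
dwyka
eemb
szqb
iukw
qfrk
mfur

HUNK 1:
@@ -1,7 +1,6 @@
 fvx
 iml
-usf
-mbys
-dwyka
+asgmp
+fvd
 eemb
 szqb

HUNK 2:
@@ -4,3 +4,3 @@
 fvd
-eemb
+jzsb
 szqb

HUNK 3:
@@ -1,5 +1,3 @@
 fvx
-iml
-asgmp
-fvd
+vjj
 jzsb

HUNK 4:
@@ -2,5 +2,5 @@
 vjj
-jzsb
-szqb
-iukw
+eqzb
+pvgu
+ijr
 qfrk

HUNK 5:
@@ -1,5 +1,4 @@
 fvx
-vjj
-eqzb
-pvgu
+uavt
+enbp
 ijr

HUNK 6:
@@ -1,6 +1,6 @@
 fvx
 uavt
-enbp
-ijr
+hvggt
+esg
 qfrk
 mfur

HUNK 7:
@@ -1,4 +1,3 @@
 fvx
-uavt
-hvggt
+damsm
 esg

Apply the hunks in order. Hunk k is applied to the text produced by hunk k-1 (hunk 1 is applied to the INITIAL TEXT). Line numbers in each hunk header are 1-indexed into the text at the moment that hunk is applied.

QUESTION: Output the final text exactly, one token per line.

Hunk 1: at line 1 remove [usf,mbys,dwyka] add [asgmp,fvd] -> 9 lines: fvx iml asgmp fvd eemb szqb iukw qfrk mfur
Hunk 2: at line 4 remove [eemb] add [jzsb] -> 9 lines: fvx iml asgmp fvd jzsb szqb iukw qfrk mfur
Hunk 3: at line 1 remove [iml,asgmp,fvd] add [vjj] -> 7 lines: fvx vjj jzsb szqb iukw qfrk mfur
Hunk 4: at line 2 remove [jzsb,szqb,iukw] add [eqzb,pvgu,ijr] -> 7 lines: fvx vjj eqzb pvgu ijr qfrk mfur
Hunk 5: at line 1 remove [vjj,eqzb,pvgu] add [uavt,enbp] -> 6 lines: fvx uavt enbp ijr qfrk mfur
Hunk 6: at line 1 remove [enbp,ijr] add [hvggt,esg] -> 6 lines: fvx uavt hvggt esg qfrk mfur
Hunk 7: at line 1 remove [uavt,hvggt] add [damsm] -> 5 lines: fvx damsm esg qfrk mfur

Answer: fvx
damsm
esg
qfrk
mfur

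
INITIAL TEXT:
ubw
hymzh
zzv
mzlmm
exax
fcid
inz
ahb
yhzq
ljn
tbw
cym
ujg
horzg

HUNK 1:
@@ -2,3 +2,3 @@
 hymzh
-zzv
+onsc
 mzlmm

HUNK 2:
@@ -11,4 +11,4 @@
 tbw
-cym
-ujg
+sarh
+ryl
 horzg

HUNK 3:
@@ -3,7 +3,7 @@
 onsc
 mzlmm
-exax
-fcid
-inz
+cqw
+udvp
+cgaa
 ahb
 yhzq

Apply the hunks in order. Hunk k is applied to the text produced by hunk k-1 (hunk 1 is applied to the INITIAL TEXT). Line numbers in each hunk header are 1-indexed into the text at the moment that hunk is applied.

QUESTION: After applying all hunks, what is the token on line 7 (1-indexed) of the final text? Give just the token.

Answer: cgaa

Derivation:
Hunk 1: at line 2 remove [zzv] add [onsc] -> 14 lines: ubw hymzh onsc mzlmm exax fcid inz ahb yhzq ljn tbw cym ujg horzg
Hunk 2: at line 11 remove [cym,ujg] add [sarh,ryl] -> 14 lines: ubw hymzh onsc mzlmm exax fcid inz ahb yhzq ljn tbw sarh ryl horzg
Hunk 3: at line 3 remove [exax,fcid,inz] add [cqw,udvp,cgaa] -> 14 lines: ubw hymzh onsc mzlmm cqw udvp cgaa ahb yhzq ljn tbw sarh ryl horzg
Final line 7: cgaa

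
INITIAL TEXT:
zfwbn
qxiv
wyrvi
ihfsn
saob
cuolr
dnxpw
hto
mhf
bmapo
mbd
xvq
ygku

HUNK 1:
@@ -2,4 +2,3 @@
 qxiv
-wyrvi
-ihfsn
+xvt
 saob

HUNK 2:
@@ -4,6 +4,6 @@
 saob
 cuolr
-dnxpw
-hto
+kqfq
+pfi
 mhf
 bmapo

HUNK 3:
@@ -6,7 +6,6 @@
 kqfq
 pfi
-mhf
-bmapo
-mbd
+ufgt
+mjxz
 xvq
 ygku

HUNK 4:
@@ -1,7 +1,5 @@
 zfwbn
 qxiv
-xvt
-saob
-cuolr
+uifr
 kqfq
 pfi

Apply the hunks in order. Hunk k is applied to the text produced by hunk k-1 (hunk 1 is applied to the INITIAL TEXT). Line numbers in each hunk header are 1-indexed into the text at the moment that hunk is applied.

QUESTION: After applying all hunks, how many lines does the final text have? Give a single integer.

Hunk 1: at line 2 remove [wyrvi,ihfsn] add [xvt] -> 12 lines: zfwbn qxiv xvt saob cuolr dnxpw hto mhf bmapo mbd xvq ygku
Hunk 2: at line 4 remove [dnxpw,hto] add [kqfq,pfi] -> 12 lines: zfwbn qxiv xvt saob cuolr kqfq pfi mhf bmapo mbd xvq ygku
Hunk 3: at line 6 remove [mhf,bmapo,mbd] add [ufgt,mjxz] -> 11 lines: zfwbn qxiv xvt saob cuolr kqfq pfi ufgt mjxz xvq ygku
Hunk 4: at line 1 remove [xvt,saob,cuolr] add [uifr] -> 9 lines: zfwbn qxiv uifr kqfq pfi ufgt mjxz xvq ygku
Final line count: 9

Answer: 9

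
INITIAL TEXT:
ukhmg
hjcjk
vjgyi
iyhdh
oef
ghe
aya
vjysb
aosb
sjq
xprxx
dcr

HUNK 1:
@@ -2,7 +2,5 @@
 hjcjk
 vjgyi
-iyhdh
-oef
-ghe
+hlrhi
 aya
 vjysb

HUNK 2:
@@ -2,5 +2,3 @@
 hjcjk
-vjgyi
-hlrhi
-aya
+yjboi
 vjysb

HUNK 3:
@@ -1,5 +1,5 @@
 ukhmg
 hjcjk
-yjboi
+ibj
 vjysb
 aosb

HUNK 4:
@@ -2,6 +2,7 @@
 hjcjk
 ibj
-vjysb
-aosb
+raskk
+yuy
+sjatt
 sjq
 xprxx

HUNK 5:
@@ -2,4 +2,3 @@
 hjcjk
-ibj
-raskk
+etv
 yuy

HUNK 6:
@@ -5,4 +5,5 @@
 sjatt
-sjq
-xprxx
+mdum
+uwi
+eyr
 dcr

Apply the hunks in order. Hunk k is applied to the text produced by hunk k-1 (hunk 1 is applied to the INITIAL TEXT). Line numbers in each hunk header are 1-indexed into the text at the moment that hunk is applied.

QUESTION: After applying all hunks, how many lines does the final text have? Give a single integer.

Answer: 9

Derivation:
Hunk 1: at line 2 remove [iyhdh,oef,ghe] add [hlrhi] -> 10 lines: ukhmg hjcjk vjgyi hlrhi aya vjysb aosb sjq xprxx dcr
Hunk 2: at line 2 remove [vjgyi,hlrhi,aya] add [yjboi] -> 8 lines: ukhmg hjcjk yjboi vjysb aosb sjq xprxx dcr
Hunk 3: at line 1 remove [yjboi] add [ibj] -> 8 lines: ukhmg hjcjk ibj vjysb aosb sjq xprxx dcr
Hunk 4: at line 2 remove [vjysb,aosb] add [raskk,yuy,sjatt] -> 9 lines: ukhmg hjcjk ibj raskk yuy sjatt sjq xprxx dcr
Hunk 5: at line 2 remove [ibj,raskk] add [etv] -> 8 lines: ukhmg hjcjk etv yuy sjatt sjq xprxx dcr
Hunk 6: at line 5 remove [sjq,xprxx] add [mdum,uwi,eyr] -> 9 lines: ukhmg hjcjk etv yuy sjatt mdum uwi eyr dcr
Final line count: 9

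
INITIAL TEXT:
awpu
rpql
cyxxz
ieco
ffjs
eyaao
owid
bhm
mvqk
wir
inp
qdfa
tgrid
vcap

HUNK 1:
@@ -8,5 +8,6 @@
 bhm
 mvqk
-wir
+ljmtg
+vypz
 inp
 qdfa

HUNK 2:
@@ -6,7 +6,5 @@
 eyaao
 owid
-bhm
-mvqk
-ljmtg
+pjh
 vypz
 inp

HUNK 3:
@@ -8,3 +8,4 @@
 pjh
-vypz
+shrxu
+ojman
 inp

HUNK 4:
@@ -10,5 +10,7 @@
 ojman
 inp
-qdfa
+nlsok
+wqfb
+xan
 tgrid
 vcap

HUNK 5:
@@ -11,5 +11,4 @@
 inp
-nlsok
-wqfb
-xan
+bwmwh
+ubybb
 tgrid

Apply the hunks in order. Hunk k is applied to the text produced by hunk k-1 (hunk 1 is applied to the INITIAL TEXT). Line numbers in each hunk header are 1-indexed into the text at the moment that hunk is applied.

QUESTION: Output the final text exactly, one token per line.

Answer: awpu
rpql
cyxxz
ieco
ffjs
eyaao
owid
pjh
shrxu
ojman
inp
bwmwh
ubybb
tgrid
vcap

Derivation:
Hunk 1: at line 8 remove [wir] add [ljmtg,vypz] -> 15 lines: awpu rpql cyxxz ieco ffjs eyaao owid bhm mvqk ljmtg vypz inp qdfa tgrid vcap
Hunk 2: at line 6 remove [bhm,mvqk,ljmtg] add [pjh] -> 13 lines: awpu rpql cyxxz ieco ffjs eyaao owid pjh vypz inp qdfa tgrid vcap
Hunk 3: at line 8 remove [vypz] add [shrxu,ojman] -> 14 lines: awpu rpql cyxxz ieco ffjs eyaao owid pjh shrxu ojman inp qdfa tgrid vcap
Hunk 4: at line 10 remove [qdfa] add [nlsok,wqfb,xan] -> 16 lines: awpu rpql cyxxz ieco ffjs eyaao owid pjh shrxu ojman inp nlsok wqfb xan tgrid vcap
Hunk 5: at line 11 remove [nlsok,wqfb,xan] add [bwmwh,ubybb] -> 15 lines: awpu rpql cyxxz ieco ffjs eyaao owid pjh shrxu ojman inp bwmwh ubybb tgrid vcap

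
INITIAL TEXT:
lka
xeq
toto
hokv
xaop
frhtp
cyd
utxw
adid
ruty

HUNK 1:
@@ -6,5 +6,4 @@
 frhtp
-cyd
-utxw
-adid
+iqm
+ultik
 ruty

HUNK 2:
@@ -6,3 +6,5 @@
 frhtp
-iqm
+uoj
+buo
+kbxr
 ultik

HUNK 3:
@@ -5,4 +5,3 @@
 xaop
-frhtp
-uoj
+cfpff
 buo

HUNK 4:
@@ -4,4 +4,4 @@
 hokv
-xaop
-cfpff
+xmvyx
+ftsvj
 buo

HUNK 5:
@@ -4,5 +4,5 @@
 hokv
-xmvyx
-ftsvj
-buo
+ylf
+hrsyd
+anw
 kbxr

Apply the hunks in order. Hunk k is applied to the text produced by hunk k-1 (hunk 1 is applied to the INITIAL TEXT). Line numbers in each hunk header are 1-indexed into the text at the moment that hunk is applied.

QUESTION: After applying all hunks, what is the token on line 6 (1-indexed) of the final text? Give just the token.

Hunk 1: at line 6 remove [cyd,utxw,adid] add [iqm,ultik] -> 9 lines: lka xeq toto hokv xaop frhtp iqm ultik ruty
Hunk 2: at line 6 remove [iqm] add [uoj,buo,kbxr] -> 11 lines: lka xeq toto hokv xaop frhtp uoj buo kbxr ultik ruty
Hunk 3: at line 5 remove [frhtp,uoj] add [cfpff] -> 10 lines: lka xeq toto hokv xaop cfpff buo kbxr ultik ruty
Hunk 4: at line 4 remove [xaop,cfpff] add [xmvyx,ftsvj] -> 10 lines: lka xeq toto hokv xmvyx ftsvj buo kbxr ultik ruty
Hunk 5: at line 4 remove [xmvyx,ftsvj,buo] add [ylf,hrsyd,anw] -> 10 lines: lka xeq toto hokv ylf hrsyd anw kbxr ultik ruty
Final line 6: hrsyd

Answer: hrsyd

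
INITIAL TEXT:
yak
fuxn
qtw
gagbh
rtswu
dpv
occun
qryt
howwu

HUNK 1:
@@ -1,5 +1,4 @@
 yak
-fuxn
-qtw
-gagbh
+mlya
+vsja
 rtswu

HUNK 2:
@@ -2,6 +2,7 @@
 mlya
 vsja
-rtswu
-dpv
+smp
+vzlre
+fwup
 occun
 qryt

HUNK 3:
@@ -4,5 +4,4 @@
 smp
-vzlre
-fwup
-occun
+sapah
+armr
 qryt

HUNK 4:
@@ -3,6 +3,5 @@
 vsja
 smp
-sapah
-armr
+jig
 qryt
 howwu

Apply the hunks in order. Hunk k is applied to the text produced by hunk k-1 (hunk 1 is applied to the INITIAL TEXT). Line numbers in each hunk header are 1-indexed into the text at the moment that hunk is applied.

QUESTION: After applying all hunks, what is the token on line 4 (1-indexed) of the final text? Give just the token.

Answer: smp

Derivation:
Hunk 1: at line 1 remove [fuxn,qtw,gagbh] add [mlya,vsja] -> 8 lines: yak mlya vsja rtswu dpv occun qryt howwu
Hunk 2: at line 2 remove [rtswu,dpv] add [smp,vzlre,fwup] -> 9 lines: yak mlya vsja smp vzlre fwup occun qryt howwu
Hunk 3: at line 4 remove [vzlre,fwup,occun] add [sapah,armr] -> 8 lines: yak mlya vsja smp sapah armr qryt howwu
Hunk 4: at line 3 remove [sapah,armr] add [jig] -> 7 lines: yak mlya vsja smp jig qryt howwu
Final line 4: smp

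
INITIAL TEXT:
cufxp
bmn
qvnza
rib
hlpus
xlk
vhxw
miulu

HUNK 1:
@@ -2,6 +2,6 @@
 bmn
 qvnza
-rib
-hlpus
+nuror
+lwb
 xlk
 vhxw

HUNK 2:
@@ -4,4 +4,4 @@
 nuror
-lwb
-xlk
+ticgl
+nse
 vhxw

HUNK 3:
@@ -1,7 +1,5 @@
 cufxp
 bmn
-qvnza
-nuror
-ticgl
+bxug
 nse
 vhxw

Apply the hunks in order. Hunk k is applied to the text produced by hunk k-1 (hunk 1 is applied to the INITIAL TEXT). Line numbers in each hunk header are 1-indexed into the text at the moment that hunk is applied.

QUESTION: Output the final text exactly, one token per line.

Hunk 1: at line 2 remove [rib,hlpus] add [nuror,lwb] -> 8 lines: cufxp bmn qvnza nuror lwb xlk vhxw miulu
Hunk 2: at line 4 remove [lwb,xlk] add [ticgl,nse] -> 8 lines: cufxp bmn qvnza nuror ticgl nse vhxw miulu
Hunk 3: at line 1 remove [qvnza,nuror,ticgl] add [bxug] -> 6 lines: cufxp bmn bxug nse vhxw miulu

Answer: cufxp
bmn
bxug
nse
vhxw
miulu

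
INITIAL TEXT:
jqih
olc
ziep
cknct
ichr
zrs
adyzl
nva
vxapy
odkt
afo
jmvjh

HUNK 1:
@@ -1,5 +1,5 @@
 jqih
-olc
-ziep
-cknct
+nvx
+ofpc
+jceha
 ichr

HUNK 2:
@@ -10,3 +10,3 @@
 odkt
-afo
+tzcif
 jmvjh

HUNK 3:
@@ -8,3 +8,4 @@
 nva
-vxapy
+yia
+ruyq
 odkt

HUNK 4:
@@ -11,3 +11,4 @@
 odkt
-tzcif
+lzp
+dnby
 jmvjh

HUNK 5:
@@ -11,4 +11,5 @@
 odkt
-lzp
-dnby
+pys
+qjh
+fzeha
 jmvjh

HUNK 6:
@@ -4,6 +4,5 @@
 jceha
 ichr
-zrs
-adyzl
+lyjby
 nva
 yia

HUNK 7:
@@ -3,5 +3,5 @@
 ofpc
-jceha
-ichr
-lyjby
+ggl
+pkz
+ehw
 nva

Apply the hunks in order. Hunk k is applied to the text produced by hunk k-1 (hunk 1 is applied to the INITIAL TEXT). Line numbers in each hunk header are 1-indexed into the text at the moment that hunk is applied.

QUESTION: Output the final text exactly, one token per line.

Answer: jqih
nvx
ofpc
ggl
pkz
ehw
nva
yia
ruyq
odkt
pys
qjh
fzeha
jmvjh

Derivation:
Hunk 1: at line 1 remove [olc,ziep,cknct] add [nvx,ofpc,jceha] -> 12 lines: jqih nvx ofpc jceha ichr zrs adyzl nva vxapy odkt afo jmvjh
Hunk 2: at line 10 remove [afo] add [tzcif] -> 12 lines: jqih nvx ofpc jceha ichr zrs adyzl nva vxapy odkt tzcif jmvjh
Hunk 3: at line 8 remove [vxapy] add [yia,ruyq] -> 13 lines: jqih nvx ofpc jceha ichr zrs adyzl nva yia ruyq odkt tzcif jmvjh
Hunk 4: at line 11 remove [tzcif] add [lzp,dnby] -> 14 lines: jqih nvx ofpc jceha ichr zrs adyzl nva yia ruyq odkt lzp dnby jmvjh
Hunk 5: at line 11 remove [lzp,dnby] add [pys,qjh,fzeha] -> 15 lines: jqih nvx ofpc jceha ichr zrs adyzl nva yia ruyq odkt pys qjh fzeha jmvjh
Hunk 6: at line 4 remove [zrs,adyzl] add [lyjby] -> 14 lines: jqih nvx ofpc jceha ichr lyjby nva yia ruyq odkt pys qjh fzeha jmvjh
Hunk 7: at line 3 remove [jceha,ichr,lyjby] add [ggl,pkz,ehw] -> 14 lines: jqih nvx ofpc ggl pkz ehw nva yia ruyq odkt pys qjh fzeha jmvjh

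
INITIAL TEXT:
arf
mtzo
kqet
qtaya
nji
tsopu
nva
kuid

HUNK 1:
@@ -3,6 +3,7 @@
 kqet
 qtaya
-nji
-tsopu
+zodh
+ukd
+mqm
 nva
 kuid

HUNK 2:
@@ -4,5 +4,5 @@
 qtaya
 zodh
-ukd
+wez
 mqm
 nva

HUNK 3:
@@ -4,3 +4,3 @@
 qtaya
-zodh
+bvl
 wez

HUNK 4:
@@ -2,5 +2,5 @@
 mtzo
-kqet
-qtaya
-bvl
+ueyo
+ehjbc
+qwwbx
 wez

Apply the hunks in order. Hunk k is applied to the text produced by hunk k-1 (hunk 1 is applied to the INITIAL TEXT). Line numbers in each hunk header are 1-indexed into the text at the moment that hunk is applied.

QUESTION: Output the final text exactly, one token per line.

Answer: arf
mtzo
ueyo
ehjbc
qwwbx
wez
mqm
nva
kuid

Derivation:
Hunk 1: at line 3 remove [nji,tsopu] add [zodh,ukd,mqm] -> 9 lines: arf mtzo kqet qtaya zodh ukd mqm nva kuid
Hunk 2: at line 4 remove [ukd] add [wez] -> 9 lines: arf mtzo kqet qtaya zodh wez mqm nva kuid
Hunk 3: at line 4 remove [zodh] add [bvl] -> 9 lines: arf mtzo kqet qtaya bvl wez mqm nva kuid
Hunk 4: at line 2 remove [kqet,qtaya,bvl] add [ueyo,ehjbc,qwwbx] -> 9 lines: arf mtzo ueyo ehjbc qwwbx wez mqm nva kuid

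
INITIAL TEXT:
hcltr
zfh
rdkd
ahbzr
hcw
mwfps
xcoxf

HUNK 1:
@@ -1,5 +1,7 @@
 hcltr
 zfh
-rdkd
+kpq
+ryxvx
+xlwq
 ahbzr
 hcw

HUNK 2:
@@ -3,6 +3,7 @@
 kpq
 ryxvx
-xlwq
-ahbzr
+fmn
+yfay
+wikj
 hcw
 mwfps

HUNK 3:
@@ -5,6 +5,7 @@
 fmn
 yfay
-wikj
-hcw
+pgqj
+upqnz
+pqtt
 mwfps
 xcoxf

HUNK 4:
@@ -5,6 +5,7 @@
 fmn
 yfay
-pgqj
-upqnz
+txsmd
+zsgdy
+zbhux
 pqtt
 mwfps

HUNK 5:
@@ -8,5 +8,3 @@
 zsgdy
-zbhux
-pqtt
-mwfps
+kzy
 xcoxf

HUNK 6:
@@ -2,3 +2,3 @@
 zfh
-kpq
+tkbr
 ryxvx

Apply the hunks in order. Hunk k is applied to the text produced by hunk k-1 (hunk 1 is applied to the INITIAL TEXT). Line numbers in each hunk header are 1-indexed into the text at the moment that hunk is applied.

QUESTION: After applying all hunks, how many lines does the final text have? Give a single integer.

Answer: 10

Derivation:
Hunk 1: at line 1 remove [rdkd] add [kpq,ryxvx,xlwq] -> 9 lines: hcltr zfh kpq ryxvx xlwq ahbzr hcw mwfps xcoxf
Hunk 2: at line 3 remove [xlwq,ahbzr] add [fmn,yfay,wikj] -> 10 lines: hcltr zfh kpq ryxvx fmn yfay wikj hcw mwfps xcoxf
Hunk 3: at line 5 remove [wikj,hcw] add [pgqj,upqnz,pqtt] -> 11 lines: hcltr zfh kpq ryxvx fmn yfay pgqj upqnz pqtt mwfps xcoxf
Hunk 4: at line 5 remove [pgqj,upqnz] add [txsmd,zsgdy,zbhux] -> 12 lines: hcltr zfh kpq ryxvx fmn yfay txsmd zsgdy zbhux pqtt mwfps xcoxf
Hunk 5: at line 8 remove [zbhux,pqtt,mwfps] add [kzy] -> 10 lines: hcltr zfh kpq ryxvx fmn yfay txsmd zsgdy kzy xcoxf
Hunk 6: at line 2 remove [kpq] add [tkbr] -> 10 lines: hcltr zfh tkbr ryxvx fmn yfay txsmd zsgdy kzy xcoxf
Final line count: 10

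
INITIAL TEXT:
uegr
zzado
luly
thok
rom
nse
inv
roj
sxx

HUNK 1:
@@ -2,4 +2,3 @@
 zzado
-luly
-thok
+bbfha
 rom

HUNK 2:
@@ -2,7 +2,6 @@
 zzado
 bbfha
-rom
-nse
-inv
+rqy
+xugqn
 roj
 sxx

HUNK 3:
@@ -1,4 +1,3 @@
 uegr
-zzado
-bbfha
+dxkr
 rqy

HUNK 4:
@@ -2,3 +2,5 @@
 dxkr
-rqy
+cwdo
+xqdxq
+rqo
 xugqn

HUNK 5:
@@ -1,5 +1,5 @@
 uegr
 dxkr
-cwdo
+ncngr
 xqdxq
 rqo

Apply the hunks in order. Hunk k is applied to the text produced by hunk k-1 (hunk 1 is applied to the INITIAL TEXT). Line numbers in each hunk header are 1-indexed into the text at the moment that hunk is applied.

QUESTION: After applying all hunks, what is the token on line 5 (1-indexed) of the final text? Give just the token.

Answer: rqo

Derivation:
Hunk 1: at line 2 remove [luly,thok] add [bbfha] -> 8 lines: uegr zzado bbfha rom nse inv roj sxx
Hunk 2: at line 2 remove [rom,nse,inv] add [rqy,xugqn] -> 7 lines: uegr zzado bbfha rqy xugqn roj sxx
Hunk 3: at line 1 remove [zzado,bbfha] add [dxkr] -> 6 lines: uegr dxkr rqy xugqn roj sxx
Hunk 4: at line 2 remove [rqy] add [cwdo,xqdxq,rqo] -> 8 lines: uegr dxkr cwdo xqdxq rqo xugqn roj sxx
Hunk 5: at line 1 remove [cwdo] add [ncngr] -> 8 lines: uegr dxkr ncngr xqdxq rqo xugqn roj sxx
Final line 5: rqo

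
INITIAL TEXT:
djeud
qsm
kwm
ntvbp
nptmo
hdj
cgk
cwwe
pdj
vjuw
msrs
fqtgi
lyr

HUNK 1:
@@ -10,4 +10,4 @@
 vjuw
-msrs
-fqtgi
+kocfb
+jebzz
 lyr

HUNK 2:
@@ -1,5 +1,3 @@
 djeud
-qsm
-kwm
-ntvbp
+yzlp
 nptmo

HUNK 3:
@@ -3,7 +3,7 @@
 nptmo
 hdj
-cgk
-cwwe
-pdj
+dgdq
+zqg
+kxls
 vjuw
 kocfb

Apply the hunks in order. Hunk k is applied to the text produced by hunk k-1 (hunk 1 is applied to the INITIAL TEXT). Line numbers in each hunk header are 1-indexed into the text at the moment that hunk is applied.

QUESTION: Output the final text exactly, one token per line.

Hunk 1: at line 10 remove [msrs,fqtgi] add [kocfb,jebzz] -> 13 lines: djeud qsm kwm ntvbp nptmo hdj cgk cwwe pdj vjuw kocfb jebzz lyr
Hunk 2: at line 1 remove [qsm,kwm,ntvbp] add [yzlp] -> 11 lines: djeud yzlp nptmo hdj cgk cwwe pdj vjuw kocfb jebzz lyr
Hunk 3: at line 3 remove [cgk,cwwe,pdj] add [dgdq,zqg,kxls] -> 11 lines: djeud yzlp nptmo hdj dgdq zqg kxls vjuw kocfb jebzz lyr

Answer: djeud
yzlp
nptmo
hdj
dgdq
zqg
kxls
vjuw
kocfb
jebzz
lyr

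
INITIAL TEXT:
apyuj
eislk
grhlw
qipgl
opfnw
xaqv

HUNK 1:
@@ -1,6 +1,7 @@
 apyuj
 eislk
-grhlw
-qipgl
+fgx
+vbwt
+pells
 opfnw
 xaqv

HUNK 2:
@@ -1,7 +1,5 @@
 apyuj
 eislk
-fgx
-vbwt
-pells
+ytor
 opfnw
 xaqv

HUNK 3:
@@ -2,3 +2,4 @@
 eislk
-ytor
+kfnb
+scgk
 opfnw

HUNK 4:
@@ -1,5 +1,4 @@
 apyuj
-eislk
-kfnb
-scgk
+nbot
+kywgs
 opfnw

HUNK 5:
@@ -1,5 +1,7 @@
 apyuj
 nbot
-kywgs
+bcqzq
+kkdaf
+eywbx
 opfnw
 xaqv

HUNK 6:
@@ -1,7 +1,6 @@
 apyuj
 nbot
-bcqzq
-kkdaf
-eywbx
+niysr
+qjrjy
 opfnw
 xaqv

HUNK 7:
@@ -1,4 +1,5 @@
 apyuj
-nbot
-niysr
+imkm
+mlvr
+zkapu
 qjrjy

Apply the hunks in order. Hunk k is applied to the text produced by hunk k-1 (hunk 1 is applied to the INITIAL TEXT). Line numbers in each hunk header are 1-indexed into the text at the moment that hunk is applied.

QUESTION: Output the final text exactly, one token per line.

Answer: apyuj
imkm
mlvr
zkapu
qjrjy
opfnw
xaqv

Derivation:
Hunk 1: at line 1 remove [grhlw,qipgl] add [fgx,vbwt,pells] -> 7 lines: apyuj eislk fgx vbwt pells opfnw xaqv
Hunk 2: at line 1 remove [fgx,vbwt,pells] add [ytor] -> 5 lines: apyuj eislk ytor opfnw xaqv
Hunk 3: at line 2 remove [ytor] add [kfnb,scgk] -> 6 lines: apyuj eislk kfnb scgk opfnw xaqv
Hunk 4: at line 1 remove [eislk,kfnb,scgk] add [nbot,kywgs] -> 5 lines: apyuj nbot kywgs opfnw xaqv
Hunk 5: at line 1 remove [kywgs] add [bcqzq,kkdaf,eywbx] -> 7 lines: apyuj nbot bcqzq kkdaf eywbx opfnw xaqv
Hunk 6: at line 1 remove [bcqzq,kkdaf,eywbx] add [niysr,qjrjy] -> 6 lines: apyuj nbot niysr qjrjy opfnw xaqv
Hunk 7: at line 1 remove [nbot,niysr] add [imkm,mlvr,zkapu] -> 7 lines: apyuj imkm mlvr zkapu qjrjy opfnw xaqv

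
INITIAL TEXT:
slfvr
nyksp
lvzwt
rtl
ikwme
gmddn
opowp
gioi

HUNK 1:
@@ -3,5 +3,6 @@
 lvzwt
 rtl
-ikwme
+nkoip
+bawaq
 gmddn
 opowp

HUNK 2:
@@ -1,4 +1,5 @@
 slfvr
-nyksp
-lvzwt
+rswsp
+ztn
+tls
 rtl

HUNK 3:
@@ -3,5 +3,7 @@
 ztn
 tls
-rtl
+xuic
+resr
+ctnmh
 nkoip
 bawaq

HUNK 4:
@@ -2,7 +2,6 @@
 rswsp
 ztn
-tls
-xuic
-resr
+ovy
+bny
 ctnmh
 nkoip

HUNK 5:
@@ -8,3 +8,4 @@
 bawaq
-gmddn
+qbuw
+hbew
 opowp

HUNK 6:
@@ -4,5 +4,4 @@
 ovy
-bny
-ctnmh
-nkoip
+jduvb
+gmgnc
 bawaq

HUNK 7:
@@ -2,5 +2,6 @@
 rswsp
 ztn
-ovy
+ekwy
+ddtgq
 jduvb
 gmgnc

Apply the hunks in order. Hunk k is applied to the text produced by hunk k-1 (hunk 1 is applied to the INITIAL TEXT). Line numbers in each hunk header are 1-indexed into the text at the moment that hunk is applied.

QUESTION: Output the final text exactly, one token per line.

Answer: slfvr
rswsp
ztn
ekwy
ddtgq
jduvb
gmgnc
bawaq
qbuw
hbew
opowp
gioi

Derivation:
Hunk 1: at line 3 remove [ikwme] add [nkoip,bawaq] -> 9 lines: slfvr nyksp lvzwt rtl nkoip bawaq gmddn opowp gioi
Hunk 2: at line 1 remove [nyksp,lvzwt] add [rswsp,ztn,tls] -> 10 lines: slfvr rswsp ztn tls rtl nkoip bawaq gmddn opowp gioi
Hunk 3: at line 3 remove [rtl] add [xuic,resr,ctnmh] -> 12 lines: slfvr rswsp ztn tls xuic resr ctnmh nkoip bawaq gmddn opowp gioi
Hunk 4: at line 2 remove [tls,xuic,resr] add [ovy,bny] -> 11 lines: slfvr rswsp ztn ovy bny ctnmh nkoip bawaq gmddn opowp gioi
Hunk 5: at line 8 remove [gmddn] add [qbuw,hbew] -> 12 lines: slfvr rswsp ztn ovy bny ctnmh nkoip bawaq qbuw hbew opowp gioi
Hunk 6: at line 4 remove [bny,ctnmh,nkoip] add [jduvb,gmgnc] -> 11 lines: slfvr rswsp ztn ovy jduvb gmgnc bawaq qbuw hbew opowp gioi
Hunk 7: at line 2 remove [ovy] add [ekwy,ddtgq] -> 12 lines: slfvr rswsp ztn ekwy ddtgq jduvb gmgnc bawaq qbuw hbew opowp gioi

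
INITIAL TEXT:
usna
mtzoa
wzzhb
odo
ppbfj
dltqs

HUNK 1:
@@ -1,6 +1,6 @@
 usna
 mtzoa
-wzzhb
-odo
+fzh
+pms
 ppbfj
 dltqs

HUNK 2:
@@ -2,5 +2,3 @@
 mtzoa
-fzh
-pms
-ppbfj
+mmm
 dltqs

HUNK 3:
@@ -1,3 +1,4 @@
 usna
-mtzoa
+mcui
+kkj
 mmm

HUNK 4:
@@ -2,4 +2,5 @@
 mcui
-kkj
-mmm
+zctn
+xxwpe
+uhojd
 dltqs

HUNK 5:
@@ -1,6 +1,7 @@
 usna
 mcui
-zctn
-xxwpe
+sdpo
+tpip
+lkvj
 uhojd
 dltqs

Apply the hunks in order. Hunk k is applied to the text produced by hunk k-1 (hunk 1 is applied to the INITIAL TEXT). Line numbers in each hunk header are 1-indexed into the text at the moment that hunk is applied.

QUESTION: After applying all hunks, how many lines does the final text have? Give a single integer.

Answer: 7

Derivation:
Hunk 1: at line 1 remove [wzzhb,odo] add [fzh,pms] -> 6 lines: usna mtzoa fzh pms ppbfj dltqs
Hunk 2: at line 2 remove [fzh,pms,ppbfj] add [mmm] -> 4 lines: usna mtzoa mmm dltqs
Hunk 3: at line 1 remove [mtzoa] add [mcui,kkj] -> 5 lines: usna mcui kkj mmm dltqs
Hunk 4: at line 2 remove [kkj,mmm] add [zctn,xxwpe,uhojd] -> 6 lines: usna mcui zctn xxwpe uhojd dltqs
Hunk 5: at line 1 remove [zctn,xxwpe] add [sdpo,tpip,lkvj] -> 7 lines: usna mcui sdpo tpip lkvj uhojd dltqs
Final line count: 7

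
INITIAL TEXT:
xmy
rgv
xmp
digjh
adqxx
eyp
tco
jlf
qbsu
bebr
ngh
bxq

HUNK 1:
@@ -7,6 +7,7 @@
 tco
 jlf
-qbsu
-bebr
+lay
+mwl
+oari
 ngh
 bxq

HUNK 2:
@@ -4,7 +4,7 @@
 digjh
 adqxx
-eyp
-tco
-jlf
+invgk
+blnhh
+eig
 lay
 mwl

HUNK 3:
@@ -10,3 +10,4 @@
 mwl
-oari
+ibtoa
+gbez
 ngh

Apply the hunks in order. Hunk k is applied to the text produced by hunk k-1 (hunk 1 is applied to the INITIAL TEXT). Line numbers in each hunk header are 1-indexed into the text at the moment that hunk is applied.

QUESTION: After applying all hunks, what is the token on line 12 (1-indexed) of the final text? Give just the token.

Answer: gbez

Derivation:
Hunk 1: at line 7 remove [qbsu,bebr] add [lay,mwl,oari] -> 13 lines: xmy rgv xmp digjh adqxx eyp tco jlf lay mwl oari ngh bxq
Hunk 2: at line 4 remove [eyp,tco,jlf] add [invgk,blnhh,eig] -> 13 lines: xmy rgv xmp digjh adqxx invgk blnhh eig lay mwl oari ngh bxq
Hunk 3: at line 10 remove [oari] add [ibtoa,gbez] -> 14 lines: xmy rgv xmp digjh adqxx invgk blnhh eig lay mwl ibtoa gbez ngh bxq
Final line 12: gbez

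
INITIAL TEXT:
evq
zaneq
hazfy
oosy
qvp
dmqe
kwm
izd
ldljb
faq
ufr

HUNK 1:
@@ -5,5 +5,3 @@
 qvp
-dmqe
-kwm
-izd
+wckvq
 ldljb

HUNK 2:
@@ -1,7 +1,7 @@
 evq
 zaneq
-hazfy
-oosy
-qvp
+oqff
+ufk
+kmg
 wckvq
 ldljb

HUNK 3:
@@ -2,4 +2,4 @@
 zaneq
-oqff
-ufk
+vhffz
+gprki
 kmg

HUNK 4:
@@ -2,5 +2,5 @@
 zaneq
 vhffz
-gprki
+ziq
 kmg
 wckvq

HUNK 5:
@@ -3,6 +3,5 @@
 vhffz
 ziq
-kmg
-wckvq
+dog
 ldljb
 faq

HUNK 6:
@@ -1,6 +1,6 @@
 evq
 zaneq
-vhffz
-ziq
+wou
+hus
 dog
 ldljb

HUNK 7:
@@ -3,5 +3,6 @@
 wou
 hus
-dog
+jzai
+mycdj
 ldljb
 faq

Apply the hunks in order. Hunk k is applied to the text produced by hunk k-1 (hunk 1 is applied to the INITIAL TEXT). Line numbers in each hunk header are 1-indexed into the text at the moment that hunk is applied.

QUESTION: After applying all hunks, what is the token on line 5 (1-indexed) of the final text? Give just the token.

Answer: jzai

Derivation:
Hunk 1: at line 5 remove [dmqe,kwm,izd] add [wckvq] -> 9 lines: evq zaneq hazfy oosy qvp wckvq ldljb faq ufr
Hunk 2: at line 1 remove [hazfy,oosy,qvp] add [oqff,ufk,kmg] -> 9 lines: evq zaneq oqff ufk kmg wckvq ldljb faq ufr
Hunk 3: at line 2 remove [oqff,ufk] add [vhffz,gprki] -> 9 lines: evq zaneq vhffz gprki kmg wckvq ldljb faq ufr
Hunk 4: at line 2 remove [gprki] add [ziq] -> 9 lines: evq zaneq vhffz ziq kmg wckvq ldljb faq ufr
Hunk 5: at line 3 remove [kmg,wckvq] add [dog] -> 8 lines: evq zaneq vhffz ziq dog ldljb faq ufr
Hunk 6: at line 1 remove [vhffz,ziq] add [wou,hus] -> 8 lines: evq zaneq wou hus dog ldljb faq ufr
Hunk 7: at line 3 remove [dog] add [jzai,mycdj] -> 9 lines: evq zaneq wou hus jzai mycdj ldljb faq ufr
Final line 5: jzai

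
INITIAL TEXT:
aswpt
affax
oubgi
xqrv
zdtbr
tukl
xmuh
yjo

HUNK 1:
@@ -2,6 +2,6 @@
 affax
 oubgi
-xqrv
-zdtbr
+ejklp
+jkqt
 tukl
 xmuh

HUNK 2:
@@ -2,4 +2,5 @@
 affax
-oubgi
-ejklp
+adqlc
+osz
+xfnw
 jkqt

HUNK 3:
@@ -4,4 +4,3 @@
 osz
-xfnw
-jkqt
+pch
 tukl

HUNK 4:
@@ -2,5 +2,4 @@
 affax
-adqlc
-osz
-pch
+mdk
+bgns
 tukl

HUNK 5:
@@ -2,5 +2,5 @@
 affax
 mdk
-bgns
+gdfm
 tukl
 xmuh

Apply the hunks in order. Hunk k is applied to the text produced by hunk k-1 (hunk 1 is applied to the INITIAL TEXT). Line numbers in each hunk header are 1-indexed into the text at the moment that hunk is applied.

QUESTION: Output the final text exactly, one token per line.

Answer: aswpt
affax
mdk
gdfm
tukl
xmuh
yjo

Derivation:
Hunk 1: at line 2 remove [xqrv,zdtbr] add [ejklp,jkqt] -> 8 lines: aswpt affax oubgi ejklp jkqt tukl xmuh yjo
Hunk 2: at line 2 remove [oubgi,ejklp] add [adqlc,osz,xfnw] -> 9 lines: aswpt affax adqlc osz xfnw jkqt tukl xmuh yjo
Hunk 3: at line 4 remove [xfnw,jkqt] add [pch] -> 8 lines: aswpt affax adqlc osz pch tukl xmuh yjo
Hunk 4: at line 2 remove [adqlc,osz,pch] add [mdk,bgns] -> 7 lines: aswpt affax mdk bgns tukl xmuh yjo
Hunk 5: at line 2 remove [bgns] add [gdfm] -> 7 lines: aswpt affax mdk gdfm tukl xmuh yjo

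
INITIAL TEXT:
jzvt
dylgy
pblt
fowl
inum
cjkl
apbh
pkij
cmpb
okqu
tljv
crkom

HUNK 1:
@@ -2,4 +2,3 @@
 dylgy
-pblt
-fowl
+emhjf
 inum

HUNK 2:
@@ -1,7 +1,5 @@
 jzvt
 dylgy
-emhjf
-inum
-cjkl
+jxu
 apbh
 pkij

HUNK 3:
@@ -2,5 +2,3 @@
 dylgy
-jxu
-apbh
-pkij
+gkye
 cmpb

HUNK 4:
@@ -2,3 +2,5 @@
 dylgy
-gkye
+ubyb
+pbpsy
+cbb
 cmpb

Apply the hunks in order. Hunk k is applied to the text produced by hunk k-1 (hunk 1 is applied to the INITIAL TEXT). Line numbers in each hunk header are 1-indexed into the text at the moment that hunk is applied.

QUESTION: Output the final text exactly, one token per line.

Hunk 1: at line 2 remove [pblt,fowl] add [emhjf] -> 11 lines: jzvt dylgy emhjf inum cjkl apbh pkij cmpb okqu tljv crkom
Hunk 2: at line 1 remove [emhjf,inum,cjkl] add [jxu] -> 9 lines: jzvt dylgy jxu apbh pkij cmpb okqu tljv crkom
Hunk 3: at line 2 remove [jxu,apbh,pkij] add [gkye] -> 7 lines: jzvt dylgy gkye cmpb okqu tljv crkom
Hunk 4: at line 2 remove [gkye] add [ubyb,pbpsy,cbb] -> 9 lines: jzvt dylgy ubyb pbpsy cbb cmpb okqu tljv crkom

Answer: jzvt
dylgy
ubyb
pbpsy
cbb
cmpb
okqu
tljv
crkom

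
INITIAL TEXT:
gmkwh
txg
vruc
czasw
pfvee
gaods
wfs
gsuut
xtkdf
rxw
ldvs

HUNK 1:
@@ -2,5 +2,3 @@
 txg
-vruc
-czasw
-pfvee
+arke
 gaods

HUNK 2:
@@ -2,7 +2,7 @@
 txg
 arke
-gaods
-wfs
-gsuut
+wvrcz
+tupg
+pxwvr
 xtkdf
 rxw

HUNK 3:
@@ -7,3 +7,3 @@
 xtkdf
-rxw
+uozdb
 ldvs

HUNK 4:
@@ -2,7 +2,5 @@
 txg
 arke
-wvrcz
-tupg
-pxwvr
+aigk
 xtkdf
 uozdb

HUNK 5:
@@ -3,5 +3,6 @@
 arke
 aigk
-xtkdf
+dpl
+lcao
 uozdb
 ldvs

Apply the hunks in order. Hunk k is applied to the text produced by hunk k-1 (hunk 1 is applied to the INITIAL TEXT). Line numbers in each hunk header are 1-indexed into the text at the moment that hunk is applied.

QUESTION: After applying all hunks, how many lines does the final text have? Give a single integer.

Hunk 1: at line 2 remove [vruc,czasw,pfvee] add [arke] -> 9 lines: gmkwh txg arke gaods wfs gsuut xtkdf rxw ldvs
Hunk 2: at line 2 remove [gaods,wfs,gsuut] add [wvrcz,tupg,pxwvr] -> 9 lines: gmkwh txg arke wvrcz tupg pxwvr xtkdf rxw ldvs
Hunk 3: at line 7 remove [rxw] add [uozdb] -> 9 lines: gmkwh txg arke wvrcz tupg pxwvr xtkdf uozdb ldvs
Hunk 4: at line 2 remove [wvrcz,tupg,pxwvr] add [aigk] -> 7 lines: gmkwh txg arke aigk xtkdf uozdb ldvs
Hunk 5: at line 3 remove [xtkdf] add [dpl,lcao] -> 8 lines: gmkwh txg arke aigk dpl lcao uozdb ldvs
Final line count: 8

Answer: 8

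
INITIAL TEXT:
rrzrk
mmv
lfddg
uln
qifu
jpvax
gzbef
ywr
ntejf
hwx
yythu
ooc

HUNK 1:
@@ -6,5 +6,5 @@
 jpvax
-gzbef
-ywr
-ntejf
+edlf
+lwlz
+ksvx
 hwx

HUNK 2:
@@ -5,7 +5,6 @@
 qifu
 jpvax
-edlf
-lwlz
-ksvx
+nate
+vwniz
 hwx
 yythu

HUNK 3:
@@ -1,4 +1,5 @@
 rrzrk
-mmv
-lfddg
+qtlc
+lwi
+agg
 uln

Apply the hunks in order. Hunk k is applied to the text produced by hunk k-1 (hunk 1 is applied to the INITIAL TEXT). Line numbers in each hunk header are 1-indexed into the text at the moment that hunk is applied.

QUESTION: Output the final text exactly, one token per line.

Hunk 1: at line 6 remove [gzbef,ywr,ntejf] add [edlf,lwlz,ksvx] -> 12 lines: rrzrk mmv lfddg uln qifu jpvax edlf lwlz ksvx hwx yythu ooc
Hunk 2: at line 5 remove [edlf,lwlz,ksvx] add [nate,vwniz] -> 11 lines: rrzrk mmv lfddg uln qifu jpvax nate vwniz hwx yythu ooc
Hunk 3: at line 1 remove [mmv,lfddg] add [qtlc,lwi,agg] -> 12 lines: rrzrk qtlc lwi agg uln qifu jpvax nate vwniz hwx yythu ooc

Answer: rrzrk
qtlc
lwi
agg
uln
qifu
jpvax
nate
vwniz
hwx
yythu
ooc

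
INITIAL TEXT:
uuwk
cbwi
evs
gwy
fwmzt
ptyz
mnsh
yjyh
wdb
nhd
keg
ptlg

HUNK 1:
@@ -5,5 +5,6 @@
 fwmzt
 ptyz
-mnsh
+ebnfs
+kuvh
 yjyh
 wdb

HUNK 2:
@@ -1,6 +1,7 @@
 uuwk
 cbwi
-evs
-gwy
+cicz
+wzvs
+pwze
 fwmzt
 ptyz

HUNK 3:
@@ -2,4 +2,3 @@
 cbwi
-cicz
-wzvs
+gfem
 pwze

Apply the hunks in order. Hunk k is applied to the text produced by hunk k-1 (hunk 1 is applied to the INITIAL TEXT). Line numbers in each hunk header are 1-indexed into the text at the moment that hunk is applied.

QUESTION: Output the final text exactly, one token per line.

Answer: uuwk
cbwi
gfem
pwze
fwmzt
ptyz
ebnfs
kuvh
yjyh
wdb
nhd
keg
ptlg

Derivation:
Hunk 1: at line 5 remove [mnsh] add [ebnfs,kuvh] -> 13 lines: uuwk cbwi evs gwy fwmzt ptyz ebnfs kuvh yjyh wdb nhd keg ptlg
Hunk 2: at line 1 remove [evs,gwy] add [cicz,wzvs,pwze] -> 14 lines: uuwk cbwi cicz wzvs pwze fwmzt ptyz ebnfs kuvh yjyh wdb nhd keg ptlg
Hunk 3: at line 2 remove [cicz,wzvs] add [gfem] -> 13 lines: uuwk cbwi gfem pwze fwmzt ptyz ebnfs kuvh yjyh wdb nhd keg ptlg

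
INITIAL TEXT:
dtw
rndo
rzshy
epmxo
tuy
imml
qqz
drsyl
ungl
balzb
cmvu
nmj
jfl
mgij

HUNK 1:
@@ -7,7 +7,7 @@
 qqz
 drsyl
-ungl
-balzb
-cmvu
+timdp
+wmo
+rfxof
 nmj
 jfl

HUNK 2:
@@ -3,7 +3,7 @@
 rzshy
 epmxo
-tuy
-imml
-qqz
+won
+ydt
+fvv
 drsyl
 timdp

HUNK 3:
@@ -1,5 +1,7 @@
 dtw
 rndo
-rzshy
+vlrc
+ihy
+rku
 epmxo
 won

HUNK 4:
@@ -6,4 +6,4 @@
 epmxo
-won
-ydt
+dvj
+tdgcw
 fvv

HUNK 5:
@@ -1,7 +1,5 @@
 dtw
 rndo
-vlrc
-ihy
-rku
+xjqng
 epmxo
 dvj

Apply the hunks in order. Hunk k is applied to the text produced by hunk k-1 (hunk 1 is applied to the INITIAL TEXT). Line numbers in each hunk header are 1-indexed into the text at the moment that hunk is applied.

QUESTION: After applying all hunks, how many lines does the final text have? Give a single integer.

Answer: 14

Derivation:
Hunk 1: at line 7 remove [ungl,balzb,cmvu] add [timdp,wmo,rfxof] -> 14 lines: dtw rndo rzshy epmxo tuy imml qqz drsyl timdp wmo rfxof nmj jfl mgij
Hunk 2: at line 3 remove [tuy,imml,qqz] add [won,ydt,fvv] -> 14 lines: dtw rndo rzshy epmxo won ydt fvv drsyl timdp wmo rfxof nmj jfl mgij
Hunk 3: at line 1 remove [rzshy] add [vlrc,ihy,rku] -> 16 lines: dtw rndo vlrc ihy rku epmxo won ydt fvv drsyl timdp wmo rfxof nmj jfl mgij
Hunk 4: at line 6 remove [won,ydt] add [dvj,tdgcw] -> 16 lines: dtw rndo vlrc ihy rku epmxo dvj tdgcw fvv drsyl timdp wmo rfxof nmj jfl mgij
Hunk 5: at line 1 remove [vlrc,ihy,rku] add [xjqng] -> 14 lines: dtw rndo xjqng epmxo dvj tdgcw fvv drsyl timdp wmo rfxof nmj jfl mgij
Final line count: 14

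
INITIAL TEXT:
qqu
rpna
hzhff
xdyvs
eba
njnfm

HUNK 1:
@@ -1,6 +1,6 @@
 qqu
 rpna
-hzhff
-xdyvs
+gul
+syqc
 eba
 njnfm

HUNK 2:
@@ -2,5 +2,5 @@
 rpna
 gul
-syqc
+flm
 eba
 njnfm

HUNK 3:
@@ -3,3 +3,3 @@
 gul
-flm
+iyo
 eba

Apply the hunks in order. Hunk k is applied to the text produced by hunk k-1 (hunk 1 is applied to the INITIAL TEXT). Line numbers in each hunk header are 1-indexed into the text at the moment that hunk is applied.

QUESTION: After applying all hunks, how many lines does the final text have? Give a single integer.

Hunk 1: at line 1 remove [hzhff,xdyvs] add [gul,syqc] -> 6 lines: qqu rpna gul syqc eba njnfm
Hunk 2: at line 2 remove [syqc] add [flm] -> 6 lines: qqu rpna gul flm eba njnfm
Hunk 3: at line 3 remove [flm] add [iyo] -> 6 lines: qqu rpna gul iyo eba njnfm
Final line count: 6

Answer: 6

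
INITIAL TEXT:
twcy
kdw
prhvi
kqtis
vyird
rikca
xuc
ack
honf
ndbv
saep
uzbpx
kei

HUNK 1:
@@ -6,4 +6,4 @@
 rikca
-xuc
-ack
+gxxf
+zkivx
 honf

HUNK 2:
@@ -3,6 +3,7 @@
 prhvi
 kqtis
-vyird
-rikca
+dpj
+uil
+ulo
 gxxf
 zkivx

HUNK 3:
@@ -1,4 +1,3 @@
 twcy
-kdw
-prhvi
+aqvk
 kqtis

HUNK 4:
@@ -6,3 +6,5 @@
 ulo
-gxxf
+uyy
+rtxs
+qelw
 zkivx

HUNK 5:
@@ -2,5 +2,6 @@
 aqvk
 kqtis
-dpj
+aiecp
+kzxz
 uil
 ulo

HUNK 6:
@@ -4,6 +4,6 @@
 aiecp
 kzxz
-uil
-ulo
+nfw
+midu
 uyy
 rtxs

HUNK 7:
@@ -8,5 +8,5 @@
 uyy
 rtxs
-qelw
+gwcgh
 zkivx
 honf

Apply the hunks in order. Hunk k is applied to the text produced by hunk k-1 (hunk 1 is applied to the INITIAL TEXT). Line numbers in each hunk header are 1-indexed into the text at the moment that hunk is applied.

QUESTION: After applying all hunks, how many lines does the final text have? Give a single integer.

Hunk 1: at line 6 remove [xuc,ack] add [gxxf,zkivx] -> 13 lines: twcy kdw prhvi kqtis vyird rikca gxxf zkivx honf ndbv saep uzbpx kei
Hunk 2: at line 3 remove [vyird,rikca] add [dpj,uil,ulo] -> 14 lines: twcy kdw prhvi kqtis dpj uil ulo gxxf zkivx honf ndbv saep uzbpx kei
Hunk 3: at line 1 remove [kdw,prhvi] add [aqvk] -> 13 lines: twcy aqvk kqtis dpj uil ulo gxxf zkivx honf ndbv saep uzbpx kei
Hunk 4: at line 6 remove [gxxf] add [uyy,rtxs,qelw] -> 15 lines: twcy aqvk kqtis dpj uil ulo uyy rtxs qelw zkivx honf ndbv saep uzbpx kei
Hunk 5: at line 2 remove [dpj] add [aiecp,kzxz] -> 16 lines: twcy aqvk kqtis aiecp kzxz uil ulo uyy rtxs qelw zkivx honf ndbv saep uzbpx kei
Hunk 6: at line 4 remove [uil,ulo] add [nfw,midu] -> 16 lines: twcy aqvk kqtis aiecp kzxz nfw midu uyy rtxs qelw zkivx honf ndbv saep uzbpx kei
Hunk 7: at line 8 remove [qelw] add [gwcgh] -> 16 lines: twcy aqvk kqtis aiecp kzxz nfw midu uyy rtxs gwcgh zkivx honf ndbv saep uzbpx kei
Final line count: 16

Answer: 16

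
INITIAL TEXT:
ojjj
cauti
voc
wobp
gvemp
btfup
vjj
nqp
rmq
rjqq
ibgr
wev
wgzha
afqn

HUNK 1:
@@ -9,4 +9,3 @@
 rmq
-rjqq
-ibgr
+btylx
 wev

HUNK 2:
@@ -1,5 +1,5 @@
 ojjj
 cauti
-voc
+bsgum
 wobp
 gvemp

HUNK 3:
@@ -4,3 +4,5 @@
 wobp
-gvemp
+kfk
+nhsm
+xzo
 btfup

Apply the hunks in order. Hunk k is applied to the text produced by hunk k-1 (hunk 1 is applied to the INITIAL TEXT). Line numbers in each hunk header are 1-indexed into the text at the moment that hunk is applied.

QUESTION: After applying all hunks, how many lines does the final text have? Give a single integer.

Answer: 15

Derivation:
Hunk 1: at line 9 remove [rjqq,ibgr] add [btylx] -> 13 lines: ojjj cauti voc wobp gvemp btfup vjj nqp rmq btylx wev wgzha afqn
Hunk 2: at line 1 remove [voc] add [bsgum] -> 13 lines: ojjj cauti bsgum wobp gvemp btfup vjj nqp rmq btylx wev wgzha afqn
Hunk 3: at line 4 remove [gvemp] add [kfk,nhsm,xzo] -> 15 lines: ojjj cauti bsgum wobp kfk nhsm xzo btfup vjj nqp rmq btylx wev wgzha afqn
Final line count: 15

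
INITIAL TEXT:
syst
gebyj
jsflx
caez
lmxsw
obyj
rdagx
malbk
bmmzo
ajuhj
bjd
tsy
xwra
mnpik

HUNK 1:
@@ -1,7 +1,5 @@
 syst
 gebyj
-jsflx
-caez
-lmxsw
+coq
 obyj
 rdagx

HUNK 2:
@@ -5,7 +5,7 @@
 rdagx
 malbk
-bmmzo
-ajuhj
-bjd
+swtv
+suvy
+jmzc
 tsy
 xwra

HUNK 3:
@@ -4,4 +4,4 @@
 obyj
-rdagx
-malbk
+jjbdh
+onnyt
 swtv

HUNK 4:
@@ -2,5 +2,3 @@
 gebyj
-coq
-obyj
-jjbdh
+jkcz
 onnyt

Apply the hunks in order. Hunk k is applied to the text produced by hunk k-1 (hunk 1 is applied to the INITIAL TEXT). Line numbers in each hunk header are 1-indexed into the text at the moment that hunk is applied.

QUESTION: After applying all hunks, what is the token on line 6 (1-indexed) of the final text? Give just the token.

Hunk 1: at line 1 remove [jsflx,caez,lmxsw] add [coq] -> 12 lines: syst gebyj coq obyj rdagx malbk bmmzo ajuhj bjd tsy xwra mnpik
Hunk 2: at line 5 remove [bmmzo,ajuhj,bjd] add [swtv,suvy,jmzc] -> 12 lines: syst gebyj coq obyj rdagx malbk swtv suvy jmzc tsy xwra mnpik
Hunk 3: at line 4 remove [rdagx,malbk] add [jjbdh,onnyt] -> 12 lines: syst gebyj coq obyj jjbdh onnyt swtv suvy jmzc tsy xwra mnpik
Hunk 4: at line 2 remove [coq,obyj,jjbdh] add [jkcz] -> 10 lines: syst gebyj jkcz onnyt swtv suvy jmzc tsy xwra mnpik
Final line 6: suvy

Answer: suvy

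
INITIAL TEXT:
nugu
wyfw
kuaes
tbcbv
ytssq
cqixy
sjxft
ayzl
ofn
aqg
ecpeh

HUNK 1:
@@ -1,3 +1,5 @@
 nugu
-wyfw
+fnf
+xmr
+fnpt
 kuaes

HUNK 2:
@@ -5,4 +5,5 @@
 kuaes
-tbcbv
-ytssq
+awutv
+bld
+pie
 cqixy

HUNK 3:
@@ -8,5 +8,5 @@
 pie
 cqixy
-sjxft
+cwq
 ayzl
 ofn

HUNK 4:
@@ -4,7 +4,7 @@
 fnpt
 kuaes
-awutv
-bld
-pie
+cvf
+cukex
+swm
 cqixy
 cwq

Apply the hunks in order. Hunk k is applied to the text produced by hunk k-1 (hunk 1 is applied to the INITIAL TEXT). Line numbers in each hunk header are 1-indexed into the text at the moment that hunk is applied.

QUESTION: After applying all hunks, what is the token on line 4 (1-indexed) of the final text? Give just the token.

Hunk 1: at line 1 remove [wyfw] add [fnf,xmr,fnpt] -> 13 lines: nugu fnf xmr fnpt kuaes tbcbv ytssq cqixy sjxft ayzl ofn aqg ecpeh
Hunk 2: at line 5 remove [tbcbv,ytssq] add [awutv,bld,pie] -> 14 lines: nugu fnf xmr fnpt kuaes awutv bld pie cqixy sjxft ayzl ofn aqg ecpeh
Hunk 3: at line 8 remove [sjxft] add [cwq] -> 14 lines: nugu fnf xmr fnpt kuaes awutv bld pie cqixy cwq ayzl ofn aqg ecpeh
Hunk 4: at line 4 remove [awutv,bld,pie] add [cvf,cukex,swm] -> 14 lines: nugu fnf xmr fnpt kuaes cvf cukex swm cqixy cwq ayzl ofn aqg ecpeh
Final line 4: fnpt

Answer: fnpt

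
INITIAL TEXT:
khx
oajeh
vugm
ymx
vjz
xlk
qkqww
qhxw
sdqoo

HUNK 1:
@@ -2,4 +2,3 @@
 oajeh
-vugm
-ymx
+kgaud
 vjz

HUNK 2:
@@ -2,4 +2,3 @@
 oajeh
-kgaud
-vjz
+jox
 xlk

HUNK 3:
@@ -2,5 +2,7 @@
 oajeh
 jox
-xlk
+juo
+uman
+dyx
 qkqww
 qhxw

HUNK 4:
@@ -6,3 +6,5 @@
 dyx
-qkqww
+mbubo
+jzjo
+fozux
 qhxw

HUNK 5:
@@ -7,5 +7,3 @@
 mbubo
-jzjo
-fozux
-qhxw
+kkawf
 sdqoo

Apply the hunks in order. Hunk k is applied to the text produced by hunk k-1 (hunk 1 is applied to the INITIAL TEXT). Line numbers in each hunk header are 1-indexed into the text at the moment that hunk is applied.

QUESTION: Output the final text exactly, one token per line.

Hunk 1: at line 2 remove [vugm,ymx] add [kgaud] -> 8 lines: khx oajeh kgaud vjz xlk qkqww qhxw sdqoo
Hunk 2: at line 2 remove [kgaud,vjz] add [jox] -> 7 lines: khx oajeh jox xlk qkqww qhxw sdqoo
Hunk 3: at line 2 remove [xlk] add [juo,uman,dyx] -> 9 lines: khx oajeh jox juo uman dyx qkqww qhxw sdqoo
Hunk 4: at line 6 remove [qkqww] add [mbubo,jzjo,fozux] -> 11 lines: khx oajeh jox juo uman dyx mbubo jzjo fozux qhxw sdqoo
Hunk 5: at line 7 remove [jzjo,fozux,qhxw] add [kkawf] -> 9 lines: khx oajeh jox juo uman dyx mbubo kkawf sdqoo

Answer: khx
oajeh
jox
juo
uman
dyx
mbubo
kkawf
sdqoo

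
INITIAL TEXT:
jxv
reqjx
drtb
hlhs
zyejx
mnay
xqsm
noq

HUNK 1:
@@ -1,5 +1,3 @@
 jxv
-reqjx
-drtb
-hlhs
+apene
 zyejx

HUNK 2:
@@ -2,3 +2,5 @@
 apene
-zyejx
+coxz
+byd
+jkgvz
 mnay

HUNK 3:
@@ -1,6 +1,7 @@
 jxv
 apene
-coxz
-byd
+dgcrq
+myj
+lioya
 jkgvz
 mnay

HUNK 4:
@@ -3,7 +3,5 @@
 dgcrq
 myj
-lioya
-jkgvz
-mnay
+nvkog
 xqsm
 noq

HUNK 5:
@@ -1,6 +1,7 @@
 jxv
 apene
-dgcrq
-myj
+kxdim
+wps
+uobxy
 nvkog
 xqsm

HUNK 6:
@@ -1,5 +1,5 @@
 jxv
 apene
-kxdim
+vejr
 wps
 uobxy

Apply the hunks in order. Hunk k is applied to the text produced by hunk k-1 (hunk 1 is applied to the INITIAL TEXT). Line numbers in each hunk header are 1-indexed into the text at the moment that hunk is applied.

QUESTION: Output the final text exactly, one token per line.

Hunk 1: at line 1 remove [reqjx,drtb,hlhs] add [apene] -> 6 lines: jxv apene zyejx mnay xqsm noq
Hunk 2: at line 2 remove [zyejx] add [coxz,byd,jkgvz] -> 8 lines: jxv apene coxz byd jkgvz mnay xqsm noq
Hunk 3: at line 1 remove [coxz,byd] add [dgcrq,myj,lioya] -> 9 lines: jxv apene dgcrq myj lioya jkgvz mnay xqsm noq
Hunk 4: at line 3 remove [lioya,jkgvz,mnay] add [nvkog] -> 7 lines: jxv apene dgcrq myj nvkog xqsm noq
Hunk 5: at line 1 remove [dgcrq,myj] add [kxdim,wps,uobxy] -> 8 lines: jxv apene kxdim wps uobxy nvkog xqsm noq
Hunk 6: at line 1 remove [kxdim] add [vejr] -> 8 lines: jxv apene vejr wps uobxy nvkog xqsm noq

Answer: jxv
apene
vejr
wps
uobxy
nvkog
xqsm
noq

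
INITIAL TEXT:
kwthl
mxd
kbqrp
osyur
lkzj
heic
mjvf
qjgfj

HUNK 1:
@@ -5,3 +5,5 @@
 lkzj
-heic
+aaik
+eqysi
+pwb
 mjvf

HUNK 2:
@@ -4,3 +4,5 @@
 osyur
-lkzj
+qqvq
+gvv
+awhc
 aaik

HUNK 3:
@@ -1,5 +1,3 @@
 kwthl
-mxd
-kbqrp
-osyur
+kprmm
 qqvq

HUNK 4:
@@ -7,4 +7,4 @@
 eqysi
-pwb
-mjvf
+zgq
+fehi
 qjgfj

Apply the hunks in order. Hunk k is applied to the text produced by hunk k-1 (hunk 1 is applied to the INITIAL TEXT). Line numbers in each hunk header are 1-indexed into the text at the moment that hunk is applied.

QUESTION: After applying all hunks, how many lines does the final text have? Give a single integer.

Hunk 1: at line 5 remove [heic] add [aaik,eqysi,pwb] -> 10 lines: kwthl mxd kbqrp osyur lkzj aaik eqysi pwb mjvf qjgfj
Hunk 2: at line 4 remove [lkzj] add [qqvq,gvv,awhc] -> 12 lines: kwthl mxd kbqrp osyur qqvq gvv awhc aaik eqysi pwb mjvf qjgfj
Hunk 3: at line 1 remove [mxd,kbqrp,osyur] add [kprmm] -> 10 lines: kwthl kprmm qqvq gvv awhc aaik eqysi pwb mjvf qjgfj
Hunk 4: at line 7 remove [pwb,mjvf] add [zgq,fehi] -> 10 lines: kwthl kprmm qqvq gvv awhc aaik eqysi zgq fehi qjgfj
Final line count: 10

Answer: 10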